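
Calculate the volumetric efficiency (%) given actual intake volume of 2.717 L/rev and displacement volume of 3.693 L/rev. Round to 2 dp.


eta_v = (V_actual / V_disp) * 100
Ratio = 2.717 / 3.693 = 0.7357
eta_v = 0.7357 * 100 = 73.57%


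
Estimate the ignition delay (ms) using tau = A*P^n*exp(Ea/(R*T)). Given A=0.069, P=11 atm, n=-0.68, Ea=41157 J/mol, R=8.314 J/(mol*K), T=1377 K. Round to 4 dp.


tau = A * P^n * exp(Ea/(R*T))
P^n = 11^(-0.68) = 0.19581816
Ea/(R*T) = 41157/(8.314*1377) = 3.595007
exp(Ea/(R*T)) = 36.415958
tau = 0.069 * 0.19581816 * 36.415958 = 0.4920 ms


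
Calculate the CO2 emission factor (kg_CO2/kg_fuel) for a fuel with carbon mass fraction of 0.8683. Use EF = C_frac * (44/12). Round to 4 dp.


EF = C_frac * (M_CO2 / M_C)
EF = 0.8683 * (44/12)
EF = 0.8683 * 3.666667 = 3.1838 kg_CO2/kg_fuel


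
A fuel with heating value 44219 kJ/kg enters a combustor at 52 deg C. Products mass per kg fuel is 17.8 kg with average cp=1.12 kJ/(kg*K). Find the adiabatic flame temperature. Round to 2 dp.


T_ad = T_in + Hc / (m_p * cp)
Denominator = 17.8 * 1.12 = 19.9360
Temperature rise = 44219 / 19.9360 = 2218.05 K
T_ad = 52 + 2218.05 = 2270.05 deg C


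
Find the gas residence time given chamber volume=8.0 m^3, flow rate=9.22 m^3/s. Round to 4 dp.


tau = V / Q_flow
tau = 8.0 / 9.22 = 0.8677 s


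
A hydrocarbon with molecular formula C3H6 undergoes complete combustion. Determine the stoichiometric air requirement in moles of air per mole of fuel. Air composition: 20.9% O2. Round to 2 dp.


Balanced combustion: C3H6 + 4.5 O2 -> 3 CO2 + 3 H2O
O2 needed = C + H/4 = 3 + 6/4 = 4.50 moles
Air moles = O2 / 0.209 = 4.50 / 0.209 = 21.53 moles air


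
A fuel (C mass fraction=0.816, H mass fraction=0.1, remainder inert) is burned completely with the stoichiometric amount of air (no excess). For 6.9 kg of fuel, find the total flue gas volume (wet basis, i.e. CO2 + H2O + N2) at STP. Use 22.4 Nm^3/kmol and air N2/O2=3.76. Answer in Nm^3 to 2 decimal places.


Per kg fuel: CO2 = (C/12 kmol)*22.4 = (0.816/12)*22.4 = 1.52320 Nm^3
Per kg fuel: H2O = (H/2 kmol)*22.4 = (0.1/2)*22.4 = 1.12000 Nm^3
O2 needed per kg fuel = C/12 + H/4 = 0.816/12 + 0.1/4 = 0.09300000 kmol
Per kg fuel: N2 = O2*3.76*22.4 = 0.09300000*3.76*22.4 = 7.83283 Nm^3
Total per kg = 1.52320 + 1.12000 + 7.83283 = 10.47603 Nm^3
Total = 10.47603 * 6.9 = 72.28 Nm^3


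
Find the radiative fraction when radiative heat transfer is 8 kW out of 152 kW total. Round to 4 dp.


f_rad = Q_rad / Q_total
f_rad = 8 / 152 = 0.0526


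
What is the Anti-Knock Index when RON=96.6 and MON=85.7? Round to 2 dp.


AKI = (RON + MON) / 2
AKI = (96.6 + 85.7) / 2
AKI = 182.3 / 2 = 91.15


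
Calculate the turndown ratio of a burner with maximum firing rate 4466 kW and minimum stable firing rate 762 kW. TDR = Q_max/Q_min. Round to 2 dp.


TDR = Q_max / Q_min
TDR = 4466 / 762 = 5.86


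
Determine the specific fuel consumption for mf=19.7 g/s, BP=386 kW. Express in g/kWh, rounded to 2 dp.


SFC = (mf / BP) * 3600
Rate = 19.7 / 386 = 0.051036 g/(s*kW)
SFC = 0.051036 * 3600 = 183.73 g/kWh


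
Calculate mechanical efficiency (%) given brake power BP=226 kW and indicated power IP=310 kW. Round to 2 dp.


eta_mech = (BP / IP) * 100
Ratio = 226 / 310 = 0.7290
eta_mech = 0.7290 * 100 = 72.90%


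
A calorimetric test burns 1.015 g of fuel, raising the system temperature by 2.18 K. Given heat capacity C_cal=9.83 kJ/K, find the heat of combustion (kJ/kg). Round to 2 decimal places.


Hc = C_cal * delta_T / m_fuel
Q_released = 9.83 * 2.18 = 21.4294 kJ
m_fuel = 1.015 g = 1.015/1000 kg = 0.001015 kg
Hc = 21.4294 / 0.001015 = 21112.71 kJ/kg


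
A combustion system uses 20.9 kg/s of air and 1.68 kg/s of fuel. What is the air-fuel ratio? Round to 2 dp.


AFR = m_air / m_fuel
AFR = 20.9 / 1.68 = 12.44


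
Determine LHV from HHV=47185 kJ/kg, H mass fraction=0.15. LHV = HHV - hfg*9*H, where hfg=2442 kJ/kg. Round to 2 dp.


LHV = HHV - hfg * 9 * H
Water correction = 2442 * 9 * 0.15 = 3296.700 kJ/kg
LHV = 47185 - 3296.700 = 43888.30 kJ/kg


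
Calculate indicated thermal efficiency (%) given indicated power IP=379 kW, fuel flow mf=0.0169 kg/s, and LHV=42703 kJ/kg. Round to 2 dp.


eta_ith = (IP / (mf * LHV)) * 100
Denominator = 0.0169 * 42703 = 721.6807 kW
eta_ith = (379 / 721.6807) * 100 = 52.52%


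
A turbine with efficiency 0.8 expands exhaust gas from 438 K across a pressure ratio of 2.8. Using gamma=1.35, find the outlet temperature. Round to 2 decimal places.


T_out = T_in * (1 - eta * (1 - PR^(-(gamma-1)/gamma)))
Exponent = -(1.35-1)/1.35 = -0.25925926
PR^exp = 2.8^(-0.25925926) = 0.76572026
Factor = 1 - 0.8*(1 - 0.76572026) = 0.81257621
T_out = 438 * 0.81257621 = 355.91 K


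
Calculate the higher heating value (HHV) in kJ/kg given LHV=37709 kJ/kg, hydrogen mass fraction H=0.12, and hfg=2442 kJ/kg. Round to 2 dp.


HHV = LHV + hfg * 9 * H
Water addition = 2442 * 9 * 0.12 = 2637.360 kJ/kg
HHV = 37709 + 2637.360 = 40346.36 kJ/kg


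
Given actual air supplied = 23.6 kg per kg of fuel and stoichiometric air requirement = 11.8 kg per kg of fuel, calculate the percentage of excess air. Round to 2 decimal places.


Excess air = actual - stoichiometric = 23.6 - 11.8 = 11.80 kg/kg fuel
Excess air % = (excess / stoich) * 100 = (11.80 / 11.8) * 100 = 100.00%


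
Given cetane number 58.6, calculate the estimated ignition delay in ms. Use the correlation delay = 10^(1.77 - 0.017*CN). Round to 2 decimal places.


delay = 10^(1.77 - 0.017*CN)
Exponent = 1.77 - 0.017*58.6 = 0.7738
delay = 10^0.7738 = 5.94 ms


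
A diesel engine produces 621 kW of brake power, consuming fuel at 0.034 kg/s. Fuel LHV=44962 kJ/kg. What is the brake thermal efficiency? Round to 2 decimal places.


eta_BTE = (BP / (mf * LHV)) * 100
Denominator = 0.034 * 44962 = 1528.7080 kW
eta_BTE = (621 / 1528.7080) * 100 = 40.62%


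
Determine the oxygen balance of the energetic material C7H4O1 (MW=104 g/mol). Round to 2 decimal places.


OB = -1600 * (2C + H/2 - O) / MW
Inner = 2*7 + 4/2 - 1 = 15.00
OB = -1600 * 15.00 / 104 = -230.77%


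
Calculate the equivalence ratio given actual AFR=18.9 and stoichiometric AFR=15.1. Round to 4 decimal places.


phi = AFR_stoich / AFR_actual
phi = 15.1 / 18.9 = 0.7989


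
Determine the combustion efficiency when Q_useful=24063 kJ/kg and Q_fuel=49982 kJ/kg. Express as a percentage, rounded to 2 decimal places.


Efficiency = (Q_useful / Q_fuel) * 100
Efficiency = (24063 / 49982) * 100
Efficiency = 0.4814 * 100 = 48.14%


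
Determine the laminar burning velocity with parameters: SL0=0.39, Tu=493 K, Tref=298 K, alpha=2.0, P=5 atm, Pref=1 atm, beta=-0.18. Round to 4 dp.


SL = SL0 * (Tu/Tref)^alpha * (P/Pref)^beta
T ratio = 493/298 = 1.65436242
(T ratio)^alpha = 1.65436242^2.0 = 2.736915
(P/Pref)^beta = 5^(-0.18) = 0.748489
SL = 0.39 * 2.736915 * 0.748489 = 0.7989 m/s


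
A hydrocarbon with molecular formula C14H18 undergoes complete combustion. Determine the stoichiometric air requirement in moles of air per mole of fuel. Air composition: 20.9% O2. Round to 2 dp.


Balanced combustion: C14H18 + 18.5 O2 -> 14 CO2 + 9 H2O
O2 needed = C + H/4 = 14 + 18/4 = 18.50 moles
Air moles = O2 / 0.209 = 18.50 / 0.209 = 88.52 moles air


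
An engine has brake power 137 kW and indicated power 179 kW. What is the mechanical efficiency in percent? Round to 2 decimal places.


eta_mech = (BP / IP) * 100
Ratio = 137 / 179 = 0.7654
eta_mech = 0.7654 * 100 = 76.54%


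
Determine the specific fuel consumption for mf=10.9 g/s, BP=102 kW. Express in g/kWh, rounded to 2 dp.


SFC = (mf / BP) * 3600
Rate = 10.9 / 102 = 0.106863 g/(s*kW)
SFC = 0.106863 * 3600 = 384.71 g/kWh


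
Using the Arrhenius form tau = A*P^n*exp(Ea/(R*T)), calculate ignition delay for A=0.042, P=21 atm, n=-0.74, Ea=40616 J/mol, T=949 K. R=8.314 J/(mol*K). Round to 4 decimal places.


tau = A * P^n * exp(Ea/(R*T))
P^n = 21^(-0.74) = 0.10508911
Ea/(R*T) = 40616/(8.314*949) = 5.147791
exp(Ea/(R*T)) = 172.051033
tau = 0.042 * 0.10508911 * 172.051033 = 0.7594 ms


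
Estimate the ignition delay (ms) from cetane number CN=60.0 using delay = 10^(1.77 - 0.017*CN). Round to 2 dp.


delay = 10^(1.77 - 0.017*CN)
Exponent = 1.77 - 0.017*60.0 = 0.7500
delay = 10^0.7500 = 5.62 ms


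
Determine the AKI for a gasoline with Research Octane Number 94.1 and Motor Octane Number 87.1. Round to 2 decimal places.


AKI = (RON + MON) / 2
AKI = (94.1 + 87.1) / 2
AKI = 181.2 / 2 = 90.60


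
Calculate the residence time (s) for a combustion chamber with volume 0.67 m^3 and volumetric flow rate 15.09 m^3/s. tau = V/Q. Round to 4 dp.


tau = V / Q_flow
tau = 0.67 / 15.09 = 0.0444 s


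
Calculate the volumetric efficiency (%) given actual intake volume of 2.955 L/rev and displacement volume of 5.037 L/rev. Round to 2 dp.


eta_v = (V_actual / V_disp) * 100
Ratio = 2.955 / 5.037 = 0.5867
eta_v = 0.5867 * 100 = 58.67%


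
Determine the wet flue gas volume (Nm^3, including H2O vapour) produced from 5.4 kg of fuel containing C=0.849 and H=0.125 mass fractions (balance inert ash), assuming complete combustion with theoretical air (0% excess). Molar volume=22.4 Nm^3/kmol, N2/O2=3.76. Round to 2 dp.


Per kg fuel: CO2 = (C/12 kmol)*22.4 = (0.849/12)*22.4 = 1.58480 Nm^3
Per kg fuel: H2O = (H/2 kmol)*22.4 = (0.125/2)*22.4 = 1.40000 Nm^3
O2 needed per kg fuel = C/12 + H/4 = 0.849/12 + 0.125/4 = 0.10200000 kmol
Per kg fuel: N2 = O2*3.76*22.4 = 0.10200000*3.76*22.4 = 8.59085 Nm^3
Total per kg = 1.58480 + 1.40000 + 8.59085 = 11.57565 Nm^3
Total = 11.57565 * 5.4 = 62.51 Nm^3


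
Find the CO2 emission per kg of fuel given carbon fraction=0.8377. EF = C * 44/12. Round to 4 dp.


EF = C_frac * (M_CO2 / M_C)
EF = 0.8377 * (44/12)
EF = 0.8377 * 3.666667 = 3.0716 kg_CO2/kg_fuel


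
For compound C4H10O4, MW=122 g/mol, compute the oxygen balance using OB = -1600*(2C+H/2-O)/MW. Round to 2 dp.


OB = -1600 * (2C + H/2 - O) / MW
Inner = 2*4 + 10/2 - 4 = 9.00
OB = -1600 * 9.00 / 122 = -118.03%


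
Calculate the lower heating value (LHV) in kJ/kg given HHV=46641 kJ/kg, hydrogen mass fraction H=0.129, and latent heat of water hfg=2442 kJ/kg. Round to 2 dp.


LHV = HHV - hfg * 9 * H
Water correction = 2442 * 9 * 0.129 = 2835.162 kJ/kg
LHV = 46641 - 2835.162 = 43805.84 kJ/kg


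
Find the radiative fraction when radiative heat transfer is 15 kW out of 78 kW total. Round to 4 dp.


f_rad = Q_rad / Q_total
f_rad = 15 / 78 = 0.1923


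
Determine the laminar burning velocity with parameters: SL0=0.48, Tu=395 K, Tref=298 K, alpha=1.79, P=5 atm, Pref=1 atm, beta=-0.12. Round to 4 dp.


SL = SL0 * (Tu/Tref)^alpha * (P/Pref)^beta
T ratio = 395/298 = 1.32550336
(T ratio)^alpha = 1.32550336^1.79 = 1.656005
(P/Pref)^beta = 5^(-0.12) = 0.824373
SL = 0.48 * 1.656005 * 0.824373 = 0.6553 m/s


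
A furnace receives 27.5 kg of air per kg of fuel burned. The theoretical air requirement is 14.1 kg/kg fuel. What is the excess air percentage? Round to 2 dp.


Excess air = actual - stoichiometric = 27.5 - 14.1 = 13.40 kg/kg fuel
Excess air % = (excess / stoich) * 100 = (13.40 / 14.1) * 100 = 95.04%


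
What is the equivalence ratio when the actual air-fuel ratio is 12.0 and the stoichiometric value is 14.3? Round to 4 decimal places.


phi = AFR_stoich / AFR_actual
phi = 14.3 / 12.0 = 1.1917


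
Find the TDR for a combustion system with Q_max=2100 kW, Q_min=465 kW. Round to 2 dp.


TDR = Q_max / Q_min
TDR = 2100 / 465 = 4.52


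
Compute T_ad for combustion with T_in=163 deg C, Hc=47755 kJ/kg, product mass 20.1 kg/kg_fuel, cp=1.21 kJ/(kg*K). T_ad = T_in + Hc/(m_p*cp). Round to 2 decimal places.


T_ad = T_in + Hc / (m_p * cp)
Denominator = 20.1 * 1.21 = 24.3210
Temperature rise = 47755 / 24.3210 = 1963.53 K
T_ad = 163 + 1963.53 = 2126.53 deg C


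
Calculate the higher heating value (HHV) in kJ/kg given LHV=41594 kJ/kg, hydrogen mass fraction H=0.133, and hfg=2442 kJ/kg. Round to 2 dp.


HHV = LHV + hfg * 9 * H
Water addition = 2442 * 9 * 0.133 = 2923.074 kJ/kg
HHV = 41594 + 2923.074 = 44517.07 kJ/kg


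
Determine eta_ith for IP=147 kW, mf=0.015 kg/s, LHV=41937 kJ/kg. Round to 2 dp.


eta_ith = (IP / (mf * LHV)) * 100
Denominator = 0.015 * 41937 = 629.0550 kW
eta_ith = (147 / 629.0550) * 100 = 23.37%


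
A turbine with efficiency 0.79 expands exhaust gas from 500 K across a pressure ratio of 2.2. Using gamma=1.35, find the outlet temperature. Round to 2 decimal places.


T_out = T_in * (1 - eta * (1 - PR^(-(gamma-1)/gamma)))
Exponent = -(1.35-1)/1.35 = -0.25925926
PR^exp = 2.2^(-0.25925926) = 0.81512413
Factor = 1 - 0.79*(1 - 0.81512413) = 0.85394806
T_out = 500 * 0.85394806 = 426.97 K


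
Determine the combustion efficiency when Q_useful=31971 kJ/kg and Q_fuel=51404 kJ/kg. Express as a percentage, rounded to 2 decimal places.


Efficiency = (Q_useful / Q_fuel) * 100
Efficiency = (31971 / 51404) * 100
Efficiency = 0.6220 * 100 = 62.20%


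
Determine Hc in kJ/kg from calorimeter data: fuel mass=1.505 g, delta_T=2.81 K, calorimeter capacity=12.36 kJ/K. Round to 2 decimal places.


Hc = C_cal * delta_T / m_fuel
Q_released = 12.36 * 2.81 = 34.7316 kJ
m_fuel = 1.505 g = 1.505/1000 kg = 0.001505 kg
Hc = 34.7316 / 0.001505 = 23077.48 kJ/kg


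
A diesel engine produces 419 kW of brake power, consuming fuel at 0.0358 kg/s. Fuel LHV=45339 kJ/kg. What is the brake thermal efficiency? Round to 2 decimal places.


eta_BTE = (BP / (mf * LHV)) * 100
Denominator = 0.0358 * 45339 = 1623.1362 kW
eta_BTE = (419 / 1623.1362) * 100 = 25.81%


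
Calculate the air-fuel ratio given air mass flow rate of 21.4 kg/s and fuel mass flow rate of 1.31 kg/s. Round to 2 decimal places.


AFR = m_air / m_fuel
AFR = 21.4 / 1.31 = 16.34


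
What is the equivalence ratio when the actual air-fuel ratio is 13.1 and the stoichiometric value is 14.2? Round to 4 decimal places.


phi = AFR_stoich / AFR_actual
phi = 14.2 / 13.1 = 1.0840


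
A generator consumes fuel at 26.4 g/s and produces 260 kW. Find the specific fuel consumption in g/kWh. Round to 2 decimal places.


SFC = (mf / BP) * 3600
Rate = 26.4 / 260 = 0.101538 g/(s*kW)
SFC = 0.101538 * 3600 = 365.54 g/kWh


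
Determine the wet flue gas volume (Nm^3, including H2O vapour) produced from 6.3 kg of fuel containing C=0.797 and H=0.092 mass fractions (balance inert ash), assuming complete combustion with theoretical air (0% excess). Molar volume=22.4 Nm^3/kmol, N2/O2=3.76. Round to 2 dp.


Per kg fuel: CO2 = (C/12 kmol)*22.4 = (0.797/12)*22.4 = 1.48773 Nm^3
Per kg fuel: H2O = (H/2 kmol)*22.4 = (0.092/2)*22.4 = 1.03040 Nm^3
O2 needed per kg fuel = C/12 + H/4 = 0.797/12 + 0.092/4 = 0.08941667 kmol
Per kg fuel: N2 = O2*3.76*22.4 = 0.08941667*3.76*22.4 = 7.53103 Nm^3
Total per kg = 1.48773 + 1.03040 + 7.53103 = 10.04916 Nm^3
Total = 10.04916 * 6.3 = 63.31 Nm^3


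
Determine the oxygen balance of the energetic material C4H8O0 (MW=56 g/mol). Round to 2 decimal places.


OB = -1600 * (2C + H/2 - O) / MW
Inner = 2*4 + 8/2 - 0 = 12.00
OB = -1600 * 12.00 / 56 = -342.86%


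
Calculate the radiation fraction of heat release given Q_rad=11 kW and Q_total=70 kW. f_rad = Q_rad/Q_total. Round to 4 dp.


f_rad = Q_rad / Q_total
f_rad = 11 / 70 = 0.1571


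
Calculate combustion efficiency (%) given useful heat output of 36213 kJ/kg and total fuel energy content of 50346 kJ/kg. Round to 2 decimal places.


Efficiency = (Q_useful / Q_fuel) * 100
Efficiency = (36213 / 50346) * 100
Efficiency = 0.7193 * 100 = 71.93%


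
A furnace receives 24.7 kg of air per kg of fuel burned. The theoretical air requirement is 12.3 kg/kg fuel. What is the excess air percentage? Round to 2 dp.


Excess air = actual - stoichiometric = 24.7 - 12.3 = 12.40 kg/kg fuel
Excess air % = (excess / stoich) * 100 = (12.40 / 12.3) * 100 = 100.81%


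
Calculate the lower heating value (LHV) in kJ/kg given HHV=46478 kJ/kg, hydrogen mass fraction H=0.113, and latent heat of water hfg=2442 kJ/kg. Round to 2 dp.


LHV = HHV - hfg * 9 * H
Water correction = 2442 * 9 * 0.113 = 2483.514 kJ/kg
LHV = 46478 - 2483.514 = 43994.49 kJ/kg


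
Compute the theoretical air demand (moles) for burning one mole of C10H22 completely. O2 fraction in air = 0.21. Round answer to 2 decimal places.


Balanced combustion: C10H22 + 15.5 O2 -> 10 CO2 + 11 H2O
O2 needed = C + H/4 = 10 + 22/4 = 15.50 moles
Air moles = O2 / 0.21 = 15.50 / 0.21 = 73.81 moles air


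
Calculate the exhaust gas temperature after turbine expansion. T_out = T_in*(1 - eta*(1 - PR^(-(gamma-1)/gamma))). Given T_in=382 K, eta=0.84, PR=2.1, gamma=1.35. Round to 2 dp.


T_out = T_in * (1 - eta * (1 - PR^(-(gamma-1)/gamma)))
Exponent = -(1.35-1)/1.35 = -0.25925926
PR^exp = 2.1^(-0.25925926) = 0.82501466
Factor = 1 - 0.84*(1 - 0.82501466) = 0.85301231
T_out = 382 * 0.85301231 = 325.85 K


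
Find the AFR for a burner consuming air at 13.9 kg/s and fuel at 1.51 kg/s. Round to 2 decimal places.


AFR = m_air / m_fuel
AFR = 13.9 / 1.51 = 9.21


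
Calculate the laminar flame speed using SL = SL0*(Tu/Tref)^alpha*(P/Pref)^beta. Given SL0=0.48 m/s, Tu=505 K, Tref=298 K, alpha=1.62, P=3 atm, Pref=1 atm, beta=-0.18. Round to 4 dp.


SL = SL0 * (Tu/Tref)^alpha * (P/Pref)^beta
T ratio = 505/298 = 1.69463087
(T ratio)^alpha = 1.69463087^1.62 = 2.350183
(P/Pref)^beta = 3^(-0.18) = 0.820575
SL = 0.48 * 2.350183 * 0.820575 = 0.9257 m/s


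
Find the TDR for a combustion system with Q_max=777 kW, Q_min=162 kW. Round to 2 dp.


TDR = Q_max / Q_min
TDR = 777 / 162 = 4.80


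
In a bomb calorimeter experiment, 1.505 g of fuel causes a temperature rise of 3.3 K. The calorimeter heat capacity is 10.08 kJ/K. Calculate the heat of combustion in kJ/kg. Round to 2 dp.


Hc = C_cal * delta_T / m_fuel
Q_released = 10.08 * 3.3 = 33.2640 kJ
m_fuel = 1.505 g = 1.505/1000 kg = 0.001505 kg
Hc = 33.2640 / 0.001505 = 22102.33 kJ/kg


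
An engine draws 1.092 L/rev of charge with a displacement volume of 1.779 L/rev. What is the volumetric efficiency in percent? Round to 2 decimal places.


eta_v = (V_actual / V_disp) * 100
Ratio = 1.092 / 1.779 = 0.6138
eta_v = 0.6138 * 100 = 61.38%


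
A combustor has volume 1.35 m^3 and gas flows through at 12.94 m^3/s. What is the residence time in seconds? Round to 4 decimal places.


tau = V / Q_flow
tau = 1.35 / 12.94 = 0.1043 s


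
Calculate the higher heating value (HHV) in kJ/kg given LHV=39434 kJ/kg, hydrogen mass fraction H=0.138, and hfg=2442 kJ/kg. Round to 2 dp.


HHV = LHV + hfg * 9 * H
Water addition = 2442 * 9 * 0.138 = 3032.964 kJ/kg
HHV = 39434 + 3032.964 = 42466.96 kJ/kg


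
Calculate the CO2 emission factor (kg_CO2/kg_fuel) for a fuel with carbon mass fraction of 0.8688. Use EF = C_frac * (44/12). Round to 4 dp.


EF = C_frac * (M_CO2 / M_C)
EF = 0.8688 * (44/12)
EF = 0.8688 * 3.666667 = 3.1856 kg_CO2/kg_fuel


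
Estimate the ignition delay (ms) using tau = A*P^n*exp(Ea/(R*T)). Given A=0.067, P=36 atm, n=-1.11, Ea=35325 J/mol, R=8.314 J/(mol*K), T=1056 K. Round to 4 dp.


tau = A * P^n * exp(Ea/(R*T))
P^n = 36^(-1.11) = 0.01872855
Ea/(R*T) = 35325/(8.314*1056) = 4.023539
exp(Ea/(R*T)) = 55.898590
tau = 0.067 * 0.01872855 * 55.898590 = 0.0701 ms


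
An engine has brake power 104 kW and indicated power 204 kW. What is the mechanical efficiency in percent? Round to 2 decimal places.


eta_mech = (BP / IP) * 100
Ratio = 104 / 204 = 0.5098
eta_mech = 0.5098 * 100 = 50.98%


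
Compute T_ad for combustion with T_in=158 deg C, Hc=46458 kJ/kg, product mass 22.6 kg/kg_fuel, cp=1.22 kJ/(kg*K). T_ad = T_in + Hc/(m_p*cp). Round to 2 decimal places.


T_ad = T_in + Hc / (m_p * cp)
Denominator = 22.6 * 1.22 = 27.5720
Temperature rise = 46458 / 27.5720 = 1684.97 K
T_ad = 158 + 1684.97 = 1842.97 deg C


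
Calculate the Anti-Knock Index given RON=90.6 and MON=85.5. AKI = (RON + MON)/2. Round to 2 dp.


AKI = (RON + MON) / 2
AKI = (90.6 + 85.5) / 2
AKI = 176.1 / 2 = 88.05


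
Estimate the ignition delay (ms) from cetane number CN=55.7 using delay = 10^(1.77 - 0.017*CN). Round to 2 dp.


delay = 10^(1.77 - 0.017*CN)
Exponent = 1.77 - 0.017*55.7 = 0.8231
delay = 10^0.8231 = 6.65 ms


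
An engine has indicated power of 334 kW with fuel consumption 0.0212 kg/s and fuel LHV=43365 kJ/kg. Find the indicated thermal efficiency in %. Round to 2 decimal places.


eta_ith = (IP / (mf * LHV)) * 100
Denominator = 0.0212 * 43365 = 919.3380 kW
eta_ith = (334 / 919.3380) * 100 = 36.33%


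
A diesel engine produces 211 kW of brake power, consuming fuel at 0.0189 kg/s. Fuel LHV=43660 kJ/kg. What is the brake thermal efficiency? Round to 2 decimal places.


eta_BTE = (BP / (mf * LHV)) * 100
Denominator = 0.0189 * 43660 = 825.1740 kW
eta_BTE = (211 / 825.1740) * 100 = 25.57%


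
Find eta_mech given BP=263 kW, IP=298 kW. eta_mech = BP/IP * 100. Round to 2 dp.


eta_mech = (BP / IP) * 100
Ratio = 263 / 298 = 0.8826
eta_mech = 0.8826 * 100 = 88.26%


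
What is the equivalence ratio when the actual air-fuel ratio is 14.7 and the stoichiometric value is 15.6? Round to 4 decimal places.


phi = AFR_stoich / AFR_actual
phi = 15.6 / 14.7 = 1.0612


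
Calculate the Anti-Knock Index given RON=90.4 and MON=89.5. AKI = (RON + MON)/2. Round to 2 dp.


AKI = (RON + MON) / 2
AKI = (90.4 + 89.5) / 2
AKI = 179.9 / 2 = 89.95


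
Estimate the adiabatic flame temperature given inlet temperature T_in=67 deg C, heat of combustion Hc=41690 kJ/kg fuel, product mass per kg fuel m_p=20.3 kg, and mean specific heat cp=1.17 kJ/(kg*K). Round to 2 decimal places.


T_ad = T_in + Hc / (m_p * cp)
Denominator = 20.3 * 1.17 = 23.7510
Temperature rise = 41690 / 23.7510 = 1755.29 K
T_ad = 67 + 1755.29 = 1822.29 deg C


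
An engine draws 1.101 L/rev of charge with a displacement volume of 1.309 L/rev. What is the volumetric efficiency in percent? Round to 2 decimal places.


eta_v = (V_actual / V_disp) * 100
Ratio = 1.101 / 1.309 = 0.8411
eta_v = 0.8411 * 100 = 84.11%


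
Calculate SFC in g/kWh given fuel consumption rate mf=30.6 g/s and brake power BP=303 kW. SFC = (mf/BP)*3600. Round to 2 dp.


SFC = (mf / BP) * 3600
Rate = 30.6 / 303 = 0.100990 g/(s*kW)
SFC = 0.100990 * 3600 = 363.56 g/kWh


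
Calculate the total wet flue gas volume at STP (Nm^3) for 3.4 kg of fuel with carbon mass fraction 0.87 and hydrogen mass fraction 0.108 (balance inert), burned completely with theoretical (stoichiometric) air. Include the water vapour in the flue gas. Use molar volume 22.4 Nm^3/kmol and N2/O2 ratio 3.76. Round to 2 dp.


Per kg fuel: CO2 = (C/12 kmol)*22.4 = (0.87/12)*22.4 = 1.62400 Nm^3
Per kg fuel: H2O = (H/2 kmol)*22.4 = (0.108/2)*22.4 = 1.20960 Nm^3
O2 needed per kg fuel = C/12 + H/4 = 0.87/12 + 0.108/4 = 0.09950000 kmol
Per kg fuel: N2 = O2*3.76*22.4 = 0.09950000*3.76*22.4 = 8.38029 Nm^3
Total per kg = 1.62400 + 1.20960 + 8.38029 = 11.21389 Nm^3
Total = 11.21389 * 3.4 = 38.13 Nm^3


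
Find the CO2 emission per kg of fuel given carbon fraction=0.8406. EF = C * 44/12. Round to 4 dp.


EF = C_frac * (M_CO2 / M_C)
EF = 0.8406 * (44/12)
EF = 0.8406 * 3.666667 = 3.0822 kg_CO2/kg_fuel


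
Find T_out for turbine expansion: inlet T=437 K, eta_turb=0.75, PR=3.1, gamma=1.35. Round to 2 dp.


T_out = T_in * (1 - eta * (1 - PR^(-(gamma-1)/gamma)))
Exponent = -(1.35-1)/1.35 = -0.25925926
PR^exp = 3.1^(-0.25925926) = 0.74577862
Factor = 1 - 0.75*(1 - 0.74577862) = 0.80933397
T_out = 437 * 0.80933397 = 353.68 K


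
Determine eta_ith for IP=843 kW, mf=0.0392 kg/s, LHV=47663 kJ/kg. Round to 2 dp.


eta_ith = (IP / (mf * LHV)) * 100
Denominator = 0.0392 * 47663 = 1868.3896 kW
eta_ith = (843 / 1868.3896) * 100 = 45.12%


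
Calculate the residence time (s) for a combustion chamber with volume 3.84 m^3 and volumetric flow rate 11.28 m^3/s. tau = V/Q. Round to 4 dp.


tau = V / Q_flow
tau = 3.84 / 11.28 = 0.3404 s


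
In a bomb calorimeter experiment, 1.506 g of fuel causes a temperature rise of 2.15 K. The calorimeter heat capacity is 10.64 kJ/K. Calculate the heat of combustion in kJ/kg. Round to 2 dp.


Hc = C_cal * delta_T / m_fuel
Q_released = 10.64 * 2.15 = 22.8760 kJ
m_fuel = 1.506 g = 1.506/1000 kg = 0.001506 kg
Hc = 22.8760 / 0.001506 = 15189.91 kJ/kg


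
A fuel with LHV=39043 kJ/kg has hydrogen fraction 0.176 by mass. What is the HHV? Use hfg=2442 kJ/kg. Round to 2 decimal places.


HHV = LHV + hfg * 9 * H
Water addition = 2442 * 9 * 0.176 = 3868.128 kJ/kg
HHV = 39043 + 3868.128 = 42911.13 kJ/kg


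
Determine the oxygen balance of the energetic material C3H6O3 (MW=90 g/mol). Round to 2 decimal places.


OB = -1600 * (2C + H/2 - O) / MW
Inner = 2*3 + 6/2 - 3 = 6.00
OB = -1600 * 6.00 / 90 = -106.67%


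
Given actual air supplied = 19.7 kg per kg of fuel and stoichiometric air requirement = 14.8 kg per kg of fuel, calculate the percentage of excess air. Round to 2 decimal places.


Excess air = actual - stoichiometric = 19.7 - 14.8 = 4.90 kg/kg fuel
Excess air % = (excess / stoich) * 100 = (4.90 / 14.8) * 100 = 33.11%


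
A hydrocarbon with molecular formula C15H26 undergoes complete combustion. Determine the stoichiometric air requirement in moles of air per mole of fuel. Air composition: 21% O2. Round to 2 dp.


Balanced combustion: C15H26 + 21.5 O2 -> 15 CO2 + 13 H2O
O2 needed = C + H/4 = 15 + 26/4 = 21.50 moles
Air moles = O2 / 0.21 = 21.50 / 0.21 = 102.38 moles air


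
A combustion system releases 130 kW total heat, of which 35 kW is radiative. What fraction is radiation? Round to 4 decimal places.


f_rad = Q_rad / Q_total
f_rad = 35 / 130 = 0.2692


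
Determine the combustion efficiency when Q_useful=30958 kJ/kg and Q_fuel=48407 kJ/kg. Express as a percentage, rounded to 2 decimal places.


Efficiency = (Q_useful / Q_fuel) * 100
Efficiency = (30958 / 48407) * 100
Efficiency = 0.6395 * 100 = 63.95%


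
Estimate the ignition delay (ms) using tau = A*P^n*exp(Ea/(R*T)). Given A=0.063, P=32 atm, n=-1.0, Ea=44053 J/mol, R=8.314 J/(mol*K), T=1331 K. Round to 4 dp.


tau = A * P^n * exp(Ea/(R*T))
P^n = 32^(-1.0) = 0.03125000
Ea/(R*T) = 44053/(8.314*1331) = 3.980956
exp(Ea/(R*T)) = 53.568239
tau = 0.063 * 0.03125000 * 53.568239 = 0.1055 ms


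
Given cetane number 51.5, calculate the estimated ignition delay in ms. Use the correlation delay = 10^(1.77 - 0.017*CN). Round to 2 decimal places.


delay = 10^(1.77 - 0.017*CN)
Exponent = 1.77 - 0.017*51.5 = 0.8945
delay = 10^0.8945 = 7.84 ms


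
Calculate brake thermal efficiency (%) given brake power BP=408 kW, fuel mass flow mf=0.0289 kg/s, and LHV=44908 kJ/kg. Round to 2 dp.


eta_BTE = (BP / (mf * LHV)) * 100
Denominator = 0.0289 * 44908 = 1297.8412 kW
eta_BTE = (408 / 1297.8412) * 100 = 31.44%


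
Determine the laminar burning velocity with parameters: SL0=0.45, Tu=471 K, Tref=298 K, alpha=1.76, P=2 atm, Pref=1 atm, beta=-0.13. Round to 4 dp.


SL = SL0 * (Tu/Tref)^alpha * (P/Pref)^beta
T ratio = 471/298 = 1.58053691
(T ratio)^alpha = 1.58053691^1.76 = 2.238186
(P/Pref)^beta = 2^(-0.13) = 0.913831
SL = 0.45 * 2.238186 * 0.913831 = 0.9204 m/s


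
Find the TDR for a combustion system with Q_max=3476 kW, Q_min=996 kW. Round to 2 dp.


TDR = Q_max / Q_min
TDR = 3476 / 996 = 3.49


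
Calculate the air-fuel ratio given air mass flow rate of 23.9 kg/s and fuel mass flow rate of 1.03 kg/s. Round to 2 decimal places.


AFR = m_air / m_fuel
AFR = 23.9 / 1.03 = 23.20


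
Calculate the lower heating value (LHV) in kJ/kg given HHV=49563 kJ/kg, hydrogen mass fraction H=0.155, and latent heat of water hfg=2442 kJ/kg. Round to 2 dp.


LHV = HHV - hfg * 9 * H
Water correction = 2442 * 9 * 0.155 = 3406.590 kJ/kg
LHV = 49563 - 3406.590 = 46156.41 kJ/kg


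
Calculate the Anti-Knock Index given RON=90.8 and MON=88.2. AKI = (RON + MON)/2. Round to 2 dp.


AKI = (RON + MON) / 2
AKI = (90.8 + 88.2) / 2
AKI = 179.0 / 2 = 89.50


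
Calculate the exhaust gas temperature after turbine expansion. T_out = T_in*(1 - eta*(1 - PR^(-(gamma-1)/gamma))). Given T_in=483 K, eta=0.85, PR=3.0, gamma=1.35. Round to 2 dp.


T_out = T_in * (1 - eta * (1 - PR^(-(gamma-1)/gamma)))
Exponent = -(1.35-1)/1.35 = -0.25925926
PR^exp = 3.0^(-0.25925926) = 0.75214556
Factor = 1 - 0.85*(1 - 0.75214556) = 0.78932373
T_out = 483 * 0.78932373 = 381.24 K


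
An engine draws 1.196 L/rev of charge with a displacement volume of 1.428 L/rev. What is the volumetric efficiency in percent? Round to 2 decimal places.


eta_v = (V_actual / V_disp) * 100
Ratio = 1.196 / 1.428 = 0.8375
eta_v = 0.8375 * 100 = 83.75%


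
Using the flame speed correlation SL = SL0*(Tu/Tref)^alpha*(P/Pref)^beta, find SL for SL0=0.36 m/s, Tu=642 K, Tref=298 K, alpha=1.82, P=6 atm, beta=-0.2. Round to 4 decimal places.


SL = SL0 * (Tu/Tref)^alpha * (P/Pref)^beta
T ratio = 642/298 = 2.15436242
(T ratio)^alpha = 2.15436242^1.82 = 4.042408
(P/Pref)^beta = 6^(-0.2) = 0.698827
SL = 0.36 * 4.042408 * 0.698827 = 1.0170 m/s


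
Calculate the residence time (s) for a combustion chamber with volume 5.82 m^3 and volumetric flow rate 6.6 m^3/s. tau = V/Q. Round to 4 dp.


tau = V / Q_flow
tau = 5.82 / 6.6 = 0.8818 s


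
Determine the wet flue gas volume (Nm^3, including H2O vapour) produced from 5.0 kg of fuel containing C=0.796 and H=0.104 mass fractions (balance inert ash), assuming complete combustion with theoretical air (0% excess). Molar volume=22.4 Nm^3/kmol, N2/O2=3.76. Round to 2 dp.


Per kg fuel: CO2 = (C/12 kmol)*22.4 = (0.796/12)*22.4 = 1.48587 Nm^3
Per kg fuel: H2O = (H/2 kmol)*22.4 = (0.104/2)*22.4 = 1.16480 Nm^3
O2 needed per kg fuel = C/12 + H/4 = 0.796/12 + 0.104/4 = 0.09233333 kmol
Per kg fuel: N2 = O2*3.76*22.4 = 0.09233333*3.76*22.4 = 7.77668 Nm^3
Total per kg = 1.48587 + 1.16480 + 7.77668 = 10.42735 Nm^3
Total = 10.42735 * 5.0 = 52.14 Nm^3


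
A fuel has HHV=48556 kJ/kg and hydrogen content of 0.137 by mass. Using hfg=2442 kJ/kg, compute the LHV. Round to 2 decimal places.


LHV = HHV - hfg * 9 * H
Water correction = 2442 * 9 * 0.137 = 3010.986 kJ/kg
LHV = 48556 - 3010.986 = 45545.01 kJ/kg


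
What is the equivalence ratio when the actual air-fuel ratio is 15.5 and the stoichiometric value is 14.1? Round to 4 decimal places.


phi = AFR_stoich / AFR_actual
phi = 14.1 / 15.5 = 0.9097


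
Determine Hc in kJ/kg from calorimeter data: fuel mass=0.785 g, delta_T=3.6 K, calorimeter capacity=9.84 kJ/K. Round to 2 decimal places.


Hc = C_cal * delta_T / m_fuel
Q_released = 9.84 * 3.6 = 35.4240 kJ
m_fuel = 0.785 g = 0.785/1000 kg = 0.000785 kg
Hc = 35.4240 / 0.000785 = 45126.11 kJ/kg


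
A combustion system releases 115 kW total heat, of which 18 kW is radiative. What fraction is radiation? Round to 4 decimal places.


f_rad = Q_rad / Q_total
f_rad = 18 / 115 = 0.1565


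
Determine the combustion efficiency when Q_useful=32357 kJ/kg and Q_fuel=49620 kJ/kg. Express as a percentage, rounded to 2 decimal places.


Efficiency = (Q_useful / Q_fuel) * 100
Efficiency = (32357 / 49620) * 100
Efficiency = 0.6521 * 100 = 65.21%


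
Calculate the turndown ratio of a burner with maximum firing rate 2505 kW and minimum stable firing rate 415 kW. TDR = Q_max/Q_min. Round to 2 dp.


TDR = Q_max / Q_min
TDR = 2505 / 415 = 6.04


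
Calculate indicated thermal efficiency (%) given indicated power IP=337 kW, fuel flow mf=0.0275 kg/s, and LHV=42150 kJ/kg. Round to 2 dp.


eta_ith = (IP / (mf * LHV)) * 100
Denominator = 0.0275 * 42150 = 1159.1250 kW
eta_ith = (337 / 1159.1250) * 100 = 29.07%


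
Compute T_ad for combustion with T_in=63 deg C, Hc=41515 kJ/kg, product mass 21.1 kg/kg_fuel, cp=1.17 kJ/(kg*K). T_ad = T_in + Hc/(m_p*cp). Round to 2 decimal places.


T_ad = T_in + Hc / (m_p * cp)
Denominator = 21.1 * 1.17 = 24.6870
Temperature rise = 41515 / 24.6870 = 1681.65 K
T_ad = 63 + 1681.65 = 1744.65 deg C


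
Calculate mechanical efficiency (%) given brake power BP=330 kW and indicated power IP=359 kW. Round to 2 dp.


eta_mech = (BP / IP) * 100
Ratio = 330 / 359 = 0.9192
eta_mech = 0.9192 * 100 = 91.92%


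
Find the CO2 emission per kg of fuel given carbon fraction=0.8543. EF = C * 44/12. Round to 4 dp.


EF = C_frac * (M_CO2 / M_C)
EF = 0.8543 * (44/12)
EF = 0.8543 * 3.666667 = 3.1324 kg_CO2/kg_fuel


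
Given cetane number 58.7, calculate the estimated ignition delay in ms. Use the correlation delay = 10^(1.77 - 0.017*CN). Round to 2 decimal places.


delay = 10^(1.77 - 0.017*CN)
Exponent = 1.77 - 0.017*58.7 = 0.7721
delay = 10^0.7721 = 5.92 ms


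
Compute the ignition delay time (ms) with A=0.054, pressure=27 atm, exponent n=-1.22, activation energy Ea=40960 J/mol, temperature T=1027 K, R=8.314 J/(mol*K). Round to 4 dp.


tau = A * P^n * exp(Ea/(R*T))
P^n = 27^(-1.22) = 0.01793644
Ea/(R*T) = 40960/(8.314*1027) = 4.797108
exp(Ea/(R*T)) = 121.159501
tau = 0.054 * 0.01793644 * 121.159501 = 0.1174 ms


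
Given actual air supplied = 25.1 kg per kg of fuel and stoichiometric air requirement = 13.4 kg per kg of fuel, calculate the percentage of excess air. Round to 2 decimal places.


Excess air = actual - stoichiometric = 25.1 - 13.4 = 11.70 kg/kg fuel
Excess air % = (excess / stoich) * 100 = (11.70 / 13.4) * 100 = 87.31%


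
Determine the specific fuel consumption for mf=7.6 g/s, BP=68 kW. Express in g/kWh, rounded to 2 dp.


SFC = (mf / BP) * 3600
Rate = 7.6 / 68 = 0.111765 g/(s*kW)
SFC = 0.111765 * 3600 = 402.35 g/kWh


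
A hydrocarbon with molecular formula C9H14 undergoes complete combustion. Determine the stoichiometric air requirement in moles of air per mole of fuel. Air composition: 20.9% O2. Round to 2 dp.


Balanced combustion: C9H14 + 12.5 O2 -> 9 CO2 + 7 H2O
O2 needed = C + H/4 = 9 + 14/4 = 12.50 moles
Air moles = O2 / 0.209 = 12.50 / 0.209 = 59.81 moles air


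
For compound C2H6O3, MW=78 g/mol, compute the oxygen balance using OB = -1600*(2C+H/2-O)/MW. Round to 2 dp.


OB = -1600 * (2C + H/2 - O) / MW
Inner = 2*2 + 6/2 - 3 = 4.00
OB = -1600 * 4.00 / 78 = -82.05%


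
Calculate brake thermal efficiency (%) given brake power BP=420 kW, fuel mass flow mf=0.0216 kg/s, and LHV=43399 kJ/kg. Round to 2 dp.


eta_BTE = (BP / (mf * LHV)) * 100
Denominator = 0.0216 * 43399 = 937.4184 kW
eta_BTE = (420 / 937.4184) * 100 = 44.80%


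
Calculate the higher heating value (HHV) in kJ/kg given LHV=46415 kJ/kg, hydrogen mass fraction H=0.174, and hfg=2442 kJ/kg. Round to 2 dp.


HHV = LHV + hfg * 9 * H
Water addition = 2442 * 9 * 0.174 = 3824.172 kJ/kg
HHV = 46415 + 3824.172 = 50239.17 kJ/kg


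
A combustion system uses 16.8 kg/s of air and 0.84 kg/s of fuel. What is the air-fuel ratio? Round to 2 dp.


AFR = m_air / m_fuel
AFR = 16.8 / 0.84 = 20.00


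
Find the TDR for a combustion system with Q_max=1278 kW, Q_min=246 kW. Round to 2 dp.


TDR = Q_max / Q_min
TDR = 1278 / 246 = 5.20


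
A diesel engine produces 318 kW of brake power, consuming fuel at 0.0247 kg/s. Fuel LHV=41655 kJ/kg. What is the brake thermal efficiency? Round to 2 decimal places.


eta_BTE = (BP / (mf * LHV)) * 100
Denominator = 0.0247 * 41655 = 1028.8785 kW
eta_BTE = (318 / 1028.8785) * 100 = 30.91%


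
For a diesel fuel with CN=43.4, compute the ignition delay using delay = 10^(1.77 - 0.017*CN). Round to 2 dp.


delay = 10^(1.77 - 0.017*CN)
Exponent = 1.77 - 0.017*43.4 = 1.0322
delay = 10^1.0322 = 10.77 ms


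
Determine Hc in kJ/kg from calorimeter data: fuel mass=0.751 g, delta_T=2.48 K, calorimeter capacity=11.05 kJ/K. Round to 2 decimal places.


Hc = C_cal * delta_T / m_fuel
Q_released = 11.05 * 2.48 = 27.4040 kJ
m_fuel = 0.751 g = 0.751/1000 kg = 0.000751 kg
Hc = 27.4040 / 0.000751 = 36490.01 kJ/kg


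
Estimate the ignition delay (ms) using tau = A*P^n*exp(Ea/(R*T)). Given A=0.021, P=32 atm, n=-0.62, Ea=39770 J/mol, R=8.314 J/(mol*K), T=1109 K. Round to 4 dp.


tau = A * P^n * exp(Ea/(R*T))
P^n = 32^(-0.62) = 0.11662912
Ea/(R*T) = 39770/(8.314*1109) = 4.313343
exp(Ea/(R*T)) = 74.689782
tau = 0.021 * 0.11662912 * 74.689782 = 0.1829 ms


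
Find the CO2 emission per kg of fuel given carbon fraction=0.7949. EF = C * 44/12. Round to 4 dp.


EF = C_frac * (M_CO2 / M_C)
EF = 0.7949 * (44/12)
EF = 0.7949 * 3.666667 = 2.9146 kg_CO2/kg_fuel


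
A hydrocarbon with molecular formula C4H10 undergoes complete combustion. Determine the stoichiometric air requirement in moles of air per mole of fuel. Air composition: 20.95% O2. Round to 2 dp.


Balanced combustion: C4H10 + 6.5 O2 -> 4 CO2 + 5 H2O
O2 needed = C + H/4 = 4 + 10/4 = 6.50 moles
Air moles = O2 / 0.2095 = 6.50 / 0.2095 = 31.03 moles air


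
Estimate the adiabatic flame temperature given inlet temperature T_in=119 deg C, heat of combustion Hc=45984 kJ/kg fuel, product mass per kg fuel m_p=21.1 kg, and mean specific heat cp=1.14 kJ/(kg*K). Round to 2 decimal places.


T_ad = T_in + Hc / (m_p * cp)
Denominator = 21.1 * 1.14 = 24.0540
Temperature rise = 45984 / 24.0540 = 1911.70 K
T_ad = 119 + 1911.70 = 2030.70 deg C


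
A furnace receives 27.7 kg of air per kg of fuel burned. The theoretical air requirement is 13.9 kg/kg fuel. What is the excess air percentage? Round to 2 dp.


Excess air = actual - stoichiometric = 27.7 - 13.9 = 13.80 kg/kg fuel
Excess air % = (excess / stoich) * 100 = (13.80 / 13.9) * 100 = 99.28%


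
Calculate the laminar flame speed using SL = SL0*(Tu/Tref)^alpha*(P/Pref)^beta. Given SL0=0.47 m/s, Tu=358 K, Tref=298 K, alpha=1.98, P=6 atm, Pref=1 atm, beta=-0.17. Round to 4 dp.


SL = SL0 * (Tu/Tref)^alpha * (P/Pref)^beta
T ratio = 358/298 = 1.20134228
(T ratio)^alpha = 1.20134228^1.98 = 1.437938
(P/Pref)^beta = 6^(-0.17) = 0.737419
SL = 0.47 * 1.437938 * 0.737419 = 0.4984 m/s


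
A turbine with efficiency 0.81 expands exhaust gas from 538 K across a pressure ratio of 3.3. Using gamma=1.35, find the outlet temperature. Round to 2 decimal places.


T_out = T_in * (1 - eta * (1 - PR^(-(gamma-1)/gamma)))
Exponent = -(1.35-1)/1.35 = -0.25925926
PR^exp = 3.3^(-0.25925926) = 0.73378775
Factor = 1 - 0.81*(1 - 0.73378775) = 0.78436808
T_out = 538 * 0.78436808 = 421.99 K


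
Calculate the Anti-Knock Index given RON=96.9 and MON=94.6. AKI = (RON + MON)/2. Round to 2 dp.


AKI = (RON + MON) / 2
AKI = (96.9 + 94.6) / 2
AKI = 191.5 / 2 = 95.75


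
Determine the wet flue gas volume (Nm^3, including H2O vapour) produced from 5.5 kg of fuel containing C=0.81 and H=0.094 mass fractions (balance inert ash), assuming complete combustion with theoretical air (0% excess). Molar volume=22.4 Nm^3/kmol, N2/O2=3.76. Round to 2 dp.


Per kg fuel: CO2 = (C/12 kmol)*22.4 = (0.81/12)*22.4 = 1.51200 Nm^3
Per kg fuel: H2O = (H/2 kmol)*22.4 = (0.094/2)*22.4 = 1.05280 Nm^3
O2 needed per kg fuel = C/12 + H/4 = 0.81/12 + 0.094/4 = 0.09100000 kmol
Per kg fuel: N2 = O2*3.76*22.4 = 0.09100000*3.76*22.4 = 7.66438 Nm^3
Total per kg = 1.51200 + 1.05280 + 7.66438 = 10.22918 Nm^3
Total = 10.22918 * 5.5 = 56.26 Nm^3


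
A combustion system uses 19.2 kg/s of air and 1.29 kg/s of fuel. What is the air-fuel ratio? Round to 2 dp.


AFR = m_air / m_fuel
AFR = 19.2 / 1.29 = 14.88


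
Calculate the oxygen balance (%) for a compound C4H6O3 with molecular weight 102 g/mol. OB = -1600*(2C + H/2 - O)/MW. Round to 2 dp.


OB = -1600 * (2C + H/2 - O) / MW
Inner = 2*4 + 6/2 - 3 = 8.00
OB = -1600 * 8.00 / 102 = -125.49%


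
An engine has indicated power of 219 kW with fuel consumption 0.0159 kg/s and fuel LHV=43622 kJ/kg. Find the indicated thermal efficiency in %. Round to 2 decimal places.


eta_ith = (IP / (mf * LHV)) * 100
Denominator = 0.0159 * 43622 = 693.5898 kW
eta_ith = (219 / 693.5898) * 100 = 31.57%


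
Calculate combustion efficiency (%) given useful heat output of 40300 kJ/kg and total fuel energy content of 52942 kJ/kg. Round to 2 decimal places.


Efficiency = (Q_useful / Q_fuel) * 100
Efficiency = (40300 / 52942) * 100
Efficiency = 0.7612 * 100 = 76.12%
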